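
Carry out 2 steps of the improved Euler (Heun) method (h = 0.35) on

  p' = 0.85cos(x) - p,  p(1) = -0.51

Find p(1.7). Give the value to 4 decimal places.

Heun: k1 = f(x_n, p_n); k2 = f(x_n + h, p_n + h·k1); p_{n+1} = p_n + (h/2)·(k1 + k2).
x=1.000000, p=-0.510000:
  k1 = f(1.000000, -0.510000) = 0.969257
  k2 = f(1.350000, -0.170760) = 0.356916
  p ← -0.510000 + (0.35/2)·(0.969257 + 0.356916) = -0.277920
x=1.350000, p=-0.277920:
  k1 = f(1.350000, -0.277920) = 0.464075
  k2 = f(1.700000, -0.115493) = 0.005976
  p ← -0.277920 + (0.35/2)·(0.464075 + 0.005976) = -0.195661
p(1.7) ≈ -0.1957

-0.1957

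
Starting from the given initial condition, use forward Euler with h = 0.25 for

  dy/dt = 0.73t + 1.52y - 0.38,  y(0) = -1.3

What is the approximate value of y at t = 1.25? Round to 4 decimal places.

-6.8425

Euler: y_{n+1} = y_n + h·f(t_n, y_n).
t=0.000000, y=-1.300000: f=-2.356000 → y ← -1.300000 + 0.25·(-2.356000) = -1.889000
t=0.250000, y=-1.889000: f=-3.068780 → y ← -1.889000 + 0.25·(-3.068780) = -2.656195
t=0.500000, y=-2.656195: f=-4.052416 → y ← -2.656195 + 0.25·(-4.052416) = -3.669299
t=0.750000, y=-3.669299: f=-5.409835 → y ← -3.669299 + 0.25·(-5.409835) = -5.021758
t=1.000000, y=-5.021758: f=-7.283072 → y ← -5.021758 + 0.25·(-7.283072) = -6.842526
y(1.25) ≈ -6.8425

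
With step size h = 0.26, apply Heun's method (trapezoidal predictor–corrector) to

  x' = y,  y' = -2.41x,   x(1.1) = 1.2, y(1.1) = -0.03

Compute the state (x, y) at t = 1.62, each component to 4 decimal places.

0.8026, -1.4018

Heun on (x,y): k1 = f(t_n, state_n); k2 = f(t_n + h, state_n + h·k1); state_{n+1} = state_n + (h/2)·(k1 + k2).
1.100000: (1.200000, -0.030000)
  k1 = (-0.030000, -2.892000)
  predictor → (1.192200, -0.781920)
  k2 = (-0.781920, -2.873202)
  → (1.094450, -0.779476)
1.360000: (1.094450, -0.779476)
  k1 = (-0.779476, -2.637625)
  predictor → (0.891787, -1.465259)
  k2 = (-1.465259, -2.149206)
  → (0.802635, -1.401764)
(x(1.62), y(1.62)) ≈ (0.8026, -1.4018)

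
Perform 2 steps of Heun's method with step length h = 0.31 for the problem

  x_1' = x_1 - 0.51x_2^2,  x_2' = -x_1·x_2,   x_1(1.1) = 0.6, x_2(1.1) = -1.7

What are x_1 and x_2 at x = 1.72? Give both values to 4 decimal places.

Heun on (x_1,x_2): k1 = f(x_n, state_n); k2 = f(x_n + h, state_n + h·k1); state_{n+1} = state_n + (h/2)·(k1 + k2).
1.100000: (0.600000, -1.700000)
  k1 = (-0.873900, 1.020000)
  predictor → (0.329091, -1.383800)
  k2 = (-0.647509, 0.455396)
  → (0.364182, -1.471314)
1.410000: (0.364182, -1.471314)
  k1 = (-0.739848, 0.535825)
  predictor → (0.134829, -1.305208)
  k2 = (-0.733991, 0.175979)
  → (0.135737, -1.360984)
(x_1(1.72), x_2(1.72)) ≈ (0.1357, -1.3610)

0.1357, -1.3610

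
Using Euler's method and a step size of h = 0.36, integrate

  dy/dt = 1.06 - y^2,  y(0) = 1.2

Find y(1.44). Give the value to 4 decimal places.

1.0301

Euler: y_{n+1} = y_n + h·f(t_n, y_n).
t=0.000000, y=1.200000: f=-0.380000 → y ← 1.200000 + 0.36·(-0.380000) = 1.063200
t=0.360000, y=1.063200: f=-0.070394 → y ← 1.063200 + 0.36·(-0.070394) = 1.037858
t=0.720000, y=1.037858: f=-0.017149 → y ← 1.037858 + 0.36·(-0.017149) = 1.031684
t=1.080000, y=1.031684: f=-0.004372 → y ← 1.031684 + 0.36·(-0.004372) = 1.030110
y(1.44) ≈ 1.0301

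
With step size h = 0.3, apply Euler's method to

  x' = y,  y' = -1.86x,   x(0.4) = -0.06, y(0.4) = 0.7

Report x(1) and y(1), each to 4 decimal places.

Euler on (x,y): x_{n+1} = x_n + h·x', y_{n+1} = y_n + h·y'.
0.400000: (-0.060000, 0.700000); f=(0.700000, 0.111600) → (0.150000, 0.733480)
0.700000: (0.150000, 0.733480); f=(0.733480, -0.279000) → (0.370044, 0.649780)
(x(1), y(1)) ≈ (0.3700, 0.6498)

0.3700, 0.6498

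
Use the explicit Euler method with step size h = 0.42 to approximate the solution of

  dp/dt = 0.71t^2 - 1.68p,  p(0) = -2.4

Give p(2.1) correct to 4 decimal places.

Euler: p_{n+1} = p_n + h·f(t_n, p_n).
t=0.000000, p=-2.400000: f=4.032000 → p ← -2.400000 + 0.42·4.032000 = -0.706560
t=0.420000, p=-0.706560: f=1.312265 → p ← -0.706560 + 0.42·1.312265 = -0.155409
t=0.840000, p=-0.155409: f=0.762063 → p ← -0.155409 + 0.42·0.762063 = 0.164658
t=1.260000, p=0.164658: f=0.850571 → p ← 0.164658 + 0.42·0.850571 = 0.521898
t=1.680000, p=0.521898: f=1.127116 → p ← 0.521898 + 0.42·1.127116 = 0.995286
p(2.1) ≈ 0.9953

0.9953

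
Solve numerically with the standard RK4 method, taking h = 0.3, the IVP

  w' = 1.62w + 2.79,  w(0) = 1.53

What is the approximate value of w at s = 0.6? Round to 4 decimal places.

RK4: k1 = f(s_n, w_n); k2 = f(s_n + h/2, w_n + (h/2)·k1); k3 = f(s_n + h/2, w_n + (h/2)·k2); k4 = f(s_n + h, w_n + h·k3); w_{n+1} = w_n + (h/6)·(k1 + 2k2 + 2k3 + k4).
s=0.000000, w=1.530000:
  k1 = f(0.000000, 1.530000) = 5.268600
  k2 = f(0.150000, 2.320290) = 6.548870
  k3 = f(0.150000, 2.512330) = 6.859975
  k4 = f(0.300000, 3.587993) = 8.602548
  w ← 1.530000 + (0.3/6)·(k1 + 2k2 + 2k3 + k4) = 3.564442
s=0.300000, w=3.564442:
  k1 = f(0.300000, 3.564442) = 8.564396
  k2 = f(0.450000, 4.849101) = 10.645544
  k3 = f(0.450000, 5.161274) = 11.151263
  k4 = f(0.600000, 6.909821) = 13.983910
  w ← 3.564442 + (0.3/6)·(k1 + 2k2 + 2k3 + k4) = 6.871538
w(0.6) ≈ 6.8715

6.8715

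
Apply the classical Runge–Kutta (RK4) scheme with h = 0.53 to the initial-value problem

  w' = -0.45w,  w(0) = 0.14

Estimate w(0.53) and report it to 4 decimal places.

RK4: k1 = f(s_n, w_n); k2 = f(s_n + h/2, w_n + (h/2)·k1); k3 = f(s_n + h/2, w_n + (h/2)·k2); k4 = f(s_n + h, w_n + h·k3); w_{n+1} = w_n + (h/6)·(k1 + 2k2 + 2k3 + k4).
s=0.000000, w=0.140000:
  k1 = f(0.000000, 0.140000) = -0.063000
  k2 = f(0.265000, 0.123305) = -0.055487
  k3 = f(0.265000, 0.125296) = -0.056383
  k4 = f(0.530000, 0.110117) = -0.049553
  w ← 0.140000 + (0.53/6)·(k1 + 2k2 + 2k3 + k4) = 0.110294
w(0.53) ≈ 0.1103

0.1103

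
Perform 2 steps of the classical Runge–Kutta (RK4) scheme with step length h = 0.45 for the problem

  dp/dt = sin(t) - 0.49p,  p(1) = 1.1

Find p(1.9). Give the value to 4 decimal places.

1.4087

RK4: k1 = f(t_n, p_n); k2 = f(t_n + h/2, p_n + (h/2)·k1); k3 = f(t_n + h/2, p_n + (h/2)·k2); k4 = f(t_n + h, p_n + h·k3); p_{n+1} = p_n + (h/6)·(k1 + 2k2 + 2k3 + k4).
t=1.000000, p=1.100000:
  k1 = f(1.000000, 1.100000) = 0.302471
  k2 = f(1.225000, 1.168056) = 0.368458
  k3 = f(1.225000, 1.182903) = 0.361183
  k4 = f(1.450000, 1.262532) = 0.374072
  p ← 1.100000 + (0.45/6)·(k1 + 2k2 + 2k3 + k4) = 1.260187
t=1.450000, p=1.260187:
  k1 = f(1.450000, 1.260187) = 0.375221
  k2 = f(1.675000, 1.344612) = 0.335716
  k3 = f(1.675000, 1.335723) = 0.340071
  k4 = f(1.900000, 1.413219) = 0.253823
  p ← 1.260187 + (0.45/6)·(k1 + 2k2 + 2k3 + k4) = 1.408733
p(1.9) ≈ 1.4087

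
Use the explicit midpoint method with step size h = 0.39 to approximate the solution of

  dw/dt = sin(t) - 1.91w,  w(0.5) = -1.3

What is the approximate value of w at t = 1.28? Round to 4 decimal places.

-0.0408

Midpoint: k1 = f(t_n, w_n); k2 = f(t_n + h/2, w_n + (h/2)·k1); w_{n+1} = w_n + h·k2.
t=0.500000, w=-1.300000:
  k1 = f(0.500000, -1.300000) = 2.962426
  k2 = f(0.695000, -0.722327) = 2.020030
  w ← -1.300000 + 0.39·2.020030 = -0.512188
t=0.890000, w=-0.512188:
  k1 = f(0.890000, -0.512188) = 1.755351
  k2 = f(1.085000, -0.169895) = 1.208802
  w ← -0.512188 + 0.39·1.208802 = -0.040755
w(1.28) ≈ -0.0408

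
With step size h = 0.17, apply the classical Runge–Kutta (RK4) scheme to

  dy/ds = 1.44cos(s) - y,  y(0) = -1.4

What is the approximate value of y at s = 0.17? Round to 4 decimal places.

-0.9571

RK4: k1 = f(s_n, y_n); k2 = f(s_n + h/2, y_n + (h/2)·k1); k3 = f(s_n + h/2, y_n + (h/2)·k2); k4 = f(s_n + h, y_n + h·k3); y_{n+1} = y_n + (h/6)·(k1 + 2k2 + 2k3 + k4).
s=0.000000, y=-1.400000:
  k1 = f(0.000000, -1.400000) = 2.840000
  k2 = f(0.085000, -1.158600) = 2.593401
  k3 = f(0.085000, -1.179561) = 2.614362
  k4 = f(0.170000, -0.955558) = 2.374801
  y ← -1.400000 + (0.17/6)·(k1 + 2k2 + 2k3 + k4) = -0.957141
y(0.17) ≈ -0.9571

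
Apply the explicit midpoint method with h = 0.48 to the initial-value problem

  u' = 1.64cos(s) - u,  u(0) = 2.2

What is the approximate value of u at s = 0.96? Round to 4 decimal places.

1.6776

Midpoint: k1 = f(s_n, u_n); k2 = f(s_n + h/2, u_n + (h/2)·k1); u_{n+1} = u_n + h·k2.
s=0.000000, u=2.200000:
  k1 = f(0.000000, 2.200000) = -0.560000
  k2 = f(0.240000, 2.065600) = -0.472606
  u ← 2.200000 + 0.48·(-0.472606) = 1.973149
s=0.480000, u=1.973149:
  k1 = f(0.480000, 1.973149) = -0.518478
  k2 = f(0.720000, 1.848715) = -0.615753
  u ← 1.973149 + 0.48·(-0.615753) = 1.677588
u(0.96) ≈ 1.6776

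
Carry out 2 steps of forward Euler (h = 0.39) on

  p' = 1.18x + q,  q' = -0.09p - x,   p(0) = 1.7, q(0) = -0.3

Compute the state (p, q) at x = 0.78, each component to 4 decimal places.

1.6222, -0.5673

Euler on (p,q): p_{n+1} = p_n + h·p', q_{n+1} = q_n + h·q'.
0.000000: (1.700000, -0.300000); f=(-0.300000, -0.153000) → (1.583000, -0.359670)
0.390000: (1.583000, -0.359670); f=(0.100530, -0.532470) → (1.622207, -0.567333)
(p(0.78), q(0.78)) ≈ (1.6222, -0.5673)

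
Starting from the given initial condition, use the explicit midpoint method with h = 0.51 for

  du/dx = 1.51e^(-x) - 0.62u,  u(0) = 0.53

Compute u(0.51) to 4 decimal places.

Midpoint: k1 = f(x_n, u_n); k2 = f(x_n + h/2, u_n + (h/2)·k1); u_{n+1} = u_n + h·k2.
x=0.000000, u=0.530000:
  k1 = f(0.000000, 0.530000) = 1.181400
  k2 = f(0.255000, 0.831257) = 0.654745
  u ← 0.530000 + 0.51·0.654745 = 0.863920
u(0.51) ≈ 0.8639

0.8639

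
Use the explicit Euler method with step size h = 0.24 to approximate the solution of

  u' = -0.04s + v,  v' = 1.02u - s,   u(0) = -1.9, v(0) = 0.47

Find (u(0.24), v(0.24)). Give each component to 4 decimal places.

Euler on (u,v): u_{n+1} = u_n + h·u', v_{n+1} = v_n + h·v'.
0.000000: (-1.900000, 0.470000); f=(0.470000, -1.938000) → (-1.787200, 0.004880)
(u(0.24), v(0.24)) ≈ (-1.7872, 0.0049)

-1.7872, 0.0049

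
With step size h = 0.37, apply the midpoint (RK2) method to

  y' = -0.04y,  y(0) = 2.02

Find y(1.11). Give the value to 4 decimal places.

1.9323

Midpoint: k1 = f(t_n, y_n); k2 = f(t_n + h/2, y_n + (h/2)·k1); y_{n+1} = y_n + h·k2.
t=0.000000, y=2.020000:
  k1 = f(0.000000, 2.020000) = -0.080800
  k2 = f(0.185000, 2.005052) = -0.080202
  y ← 2.020000 + 0.37·(-0.080202) = 1.990325
t=0.370000, y=1.990325:
  k1 = f(0.370000, 1.990325) = -0.079613
  k2 = f(0.555000, 1.975597) = -0.079024
  y ← 1.990325 + 0.37·(-0.079024) = 1.961086
t=0.740000, y=1.961086:
  k1 = f(0.740000, 1.961086) = -0.078443
  k2 = f(0.925000, 1.946574) = -0.077863
  y ← 1.961086 + 0.37·(-0.077863) = 1.932277
y(1.11) ≈ 1.9323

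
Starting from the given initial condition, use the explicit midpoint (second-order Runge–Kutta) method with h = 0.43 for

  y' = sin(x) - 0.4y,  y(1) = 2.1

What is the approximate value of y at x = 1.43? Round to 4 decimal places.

Midpoint: k1 = f(x_n, y_n); k2 = f(x_n + h/2, y_n + (h/2)·k1); y_{n+1} = y_n + h·k2.
x=1.000000, y=2.100000:
  k1 = f(1.000000, 2.100000) = 0.001471
  k2 = f(1.215000, 2.100316) = 0.097243
  y ← 2.100000 + 0.43·0.097243 = 2.141814
y(1.43) ≈ 2.1418

2.1418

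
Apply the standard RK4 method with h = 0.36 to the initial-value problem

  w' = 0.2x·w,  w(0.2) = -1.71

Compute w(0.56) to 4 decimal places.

-1.7574

RK4: k1 = f(x_n, w_n); k2 = f(x_n + h/2, w_n + (h/2)·k1); k3 = f(x_n + h/2, w_n + (h/2)·k2); k4 = f(x_n + h, w_n + h·k3); w_{n+1} = w_n + (h/6)·(k1 + 2k2 + 2k3 + k4).
x=0.200000, w=-1.710000:
  k1 = f(0.200000, -1.710000) = -0.068400
  k2 = f(0.380000, -1.722312) = -0.130896
  k3 = f(0.380000, -1.733561) = -0.131751
  k4 = f(0.560000, -1.757430) = -0.196832
  w ← -1.710000 + (0.36/6)·(k1 + 2k2 + 2k3 + k4) = -1.757431
w(0.56) ≈ -1.7574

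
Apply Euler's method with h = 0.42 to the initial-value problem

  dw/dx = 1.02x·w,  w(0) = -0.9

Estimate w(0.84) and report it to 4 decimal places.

-1.0619

Euler: w_{n+1} = w_n + h·f(x_n, w_n).
x=0.000000, w=-0.900000: f=0.000000 → w ← -0.900000 + 0.42·0.000000 = -0.900000
x=0.420000, w=-0.900000: f=-0.385560 → w ← -0.900000 + 0.42·(-0.385560) = -1.061935
w(0.84) ≈ -1.0619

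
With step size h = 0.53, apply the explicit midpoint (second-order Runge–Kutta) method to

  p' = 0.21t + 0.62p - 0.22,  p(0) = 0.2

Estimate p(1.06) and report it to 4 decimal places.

0.1978

Midpoint: k1 = f(t_n, p_n); k2 = f(t_n + h/2, p_n + (h/2)·k1); p_{n+1} = p_n + h·k2.
t=0.000000, p=0.200000:
  k1 = f(0.000000, 0.200000) = -0.096000
  k2 = f(0.265000, 0.174560) = -0.056123
  p ← 0.200000 + 0.53·(-0.056123) = 0.170255
t=0.530000, p=0.170255:
  k1 = f(0.530000, 0.170255) = -0.003142
  k2 = f(0.795000, 0.169422) = 0.051992
  p ← 0.170255 + 0.53·0.051992 = 0.197811
p(1.06) ≈ 0.1978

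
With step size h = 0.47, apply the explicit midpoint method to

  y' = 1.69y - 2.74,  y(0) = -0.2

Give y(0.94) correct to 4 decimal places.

-6.4854

Midpoint: k1 = f(t_n, y_n); k2 = f(t_n + h/2, y_n + (h/2)·k1); y_{n+1} = y_n + h·k2.
t=0.000000, y=-0.200000:
  k1 = f(0.000000, -0.200000) = -3.078000
  k2 = f(0.235000, -0.923330) = -4.300428
  y ← -0.200000 + 0.47·(-4.300428) = -2.221201
t=0.470000, y=-2.221201:
  k1 = f(0.470000, -2.221201) = -6.493830
  k2 = f(0.705000, -3.747251) = -9.072854
  y ← -2.221201 + 0.47·(-9.072854) = -6.485442
y(0.94) ≈ -6.4854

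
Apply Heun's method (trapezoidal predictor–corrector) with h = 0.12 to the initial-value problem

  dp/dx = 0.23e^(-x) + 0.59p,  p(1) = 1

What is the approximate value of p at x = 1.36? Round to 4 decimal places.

1.2652

Heun: k1 = f(x_n, p_n); k2 = f(x_n + h, p_n + h·k1); p_{n+1} = p_n + (h/2)·(k1 + k2).
x=1.000000, p=1.000000:
  k1 = f(1.000000, 1.000000) = 0.674612
  k2 = f(1.120000, 1.080953) = 0.712807
  p ← 1.000000 + (0.12/2)·(0.674612 + 0.712807) = 1.083245
x=1.120000, p=1.083245:
  k1 = f(1.120000, 1.083245) = 0.714159
  k2 = f(1.240000, 1.168944) = 0.756235
  p ← 1.083245 + (0.12/2)·(0.714159 + 0.756235) = 1.171469
x=1.240000, p=1.171469:
  k1 = f(1.240000, 1.171469) = 0.757725
  k2 = f(1.360000, 1.262396) = 0.803846
  p ← 1.171469 + (0.12/2)·(0.757725 + 0.803846) = 1.265163
p(1.36) ≈ 1.2652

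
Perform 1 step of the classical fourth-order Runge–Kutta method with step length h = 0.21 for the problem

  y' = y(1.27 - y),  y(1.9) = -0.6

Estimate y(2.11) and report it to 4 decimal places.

RK4: k1 = f(x_n, y_n); k2 = f(x_n + h/2, y_n + (h/2)·k1); k3 = f(x_n + h/2, y_n + (h/2)·k2); k4 = f(x_n + h, y_n + h·k3); y_{n+1} = y_n + (h/6)·(k1 + 2k2 + 2k3 + k4).
x=1.900000, y=-0.600000:
  k1 = f(1.900000, -0.600000) = -1.122000
  k2 = f(2.005000, -0.717810) = -1.426870
  k3 = f(2.005000, -0.749821) = -1.514505
  k4 = f(2.110000, -0.918046) = -2.008727
  y ← -0.600000 + (0.21/6)·(k1 + 2k2 + 2k3 + k4) = -0.915472
y(2.11) ≈ -0.9155

-0.9155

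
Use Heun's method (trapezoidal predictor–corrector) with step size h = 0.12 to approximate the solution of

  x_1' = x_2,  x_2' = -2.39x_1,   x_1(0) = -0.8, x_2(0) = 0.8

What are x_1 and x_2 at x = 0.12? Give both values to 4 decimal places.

-0.6902, 1.0157

Heun on (x_1,x_2): k1 = f(x_n, state_n); k2 = f(x_n + h, state_n + h·k1); state_{n+1} = state_n + (h/2)·(k1 + k2).
0.000000: (-0.800000, 0.800000)
  k1 = (0.800000, 1.912000)
  predictor → (-0.704000, 1.029440)
  k2 = (1.029440, 1.682560)
  → (-0.690234, 1.015674)
(x_1(0.12), x_2(0.12)) ≈ (-0.6902, 1.0157)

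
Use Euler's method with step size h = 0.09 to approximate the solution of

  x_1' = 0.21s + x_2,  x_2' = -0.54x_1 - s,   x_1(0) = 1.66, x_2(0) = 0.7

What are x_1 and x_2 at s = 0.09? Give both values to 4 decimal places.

1.7230, 0.6193

Euler on (x_1,x_2): x_1_{n+1} = x_1_n + h·x_1', x_2_{n+1} = x_2_n + h·x_2'.
0.000000: (1.660000, 0.700000); f=(0.700000, -0.896400) → (1.723000, 0.619324)
(x_1(0.09), x_2(0.09)) ≈ (1.7230, 0.6193)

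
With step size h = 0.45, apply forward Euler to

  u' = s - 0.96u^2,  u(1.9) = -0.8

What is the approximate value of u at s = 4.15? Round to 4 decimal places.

Euler: u_{n+1} = u_n + h·f(s_n, u_n).
s=1.900000, u=-0.800000: f=1.285600 → u ← -0.800000 + 0.45·1.285600 = -0.221480
s=2.350000, u=-0.221480: f=2.302909 → u ← -0.221480 + 0.45·2.302909 = 0.814829
s=2.800000, u=0.814829: f=2.162612 → u ← 0.814829 + 0.45·2.162612 = 1.788004
s=3.250000, u=1.788004: f=0.180919 → u ← 1.788004 + 0.45·0.180919 = 1.869418
s=3.700000, u=1.869418: f=0.345066 → u ← 1.869418 + 0.45·0.345066 = 2.024697
u(4.15) ≈ 2.0247

2.0247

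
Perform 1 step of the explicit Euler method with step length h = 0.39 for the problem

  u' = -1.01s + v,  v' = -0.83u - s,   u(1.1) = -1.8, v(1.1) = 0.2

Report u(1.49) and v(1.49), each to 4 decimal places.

Euler on (u,v): u_{n+1} = u_n + h·u', v_{n+1} = v_n + h·v'.
1.100000: (-1.800000, 0.200000); f=(-0.911000, 0.394000) → (-2.155290, 0.353660)
(u(1.49), v(1.49)) ≈ (-2.1553, 0.3537)

-2.1553, 0.3537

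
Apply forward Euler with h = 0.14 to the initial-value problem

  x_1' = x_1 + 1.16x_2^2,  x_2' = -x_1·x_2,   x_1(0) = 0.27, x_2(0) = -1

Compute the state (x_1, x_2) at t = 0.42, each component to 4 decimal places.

0.9137, -0.8125

Euler on (x_1,x_2): x_1_{n+1} = x_1_n + h·x_1', x_2_{n+1} = x_2_n + h·x_2'.
0.000000: (0.270000, -1.000000); f=(1.430000, 0.270000) → (0.470200, -0.962200)
0.140000: (0.470200, -0.962200); f=(1.544161, 0.452426) → (0.686383, -0.898860)
0.280000: (0.686383, -0.898860); f=(1.623604, 0.616962) → (0.913687, -0.812486)
(x_1(0.42), x_2(0.42)) ≈ (0.9137, -0.8125)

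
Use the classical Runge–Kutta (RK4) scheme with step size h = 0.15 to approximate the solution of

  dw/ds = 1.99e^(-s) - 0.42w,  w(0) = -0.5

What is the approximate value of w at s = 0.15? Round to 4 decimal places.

RK4: k1 = f(s_n, w_n); k2 = f(s_n + h/2, w_n + (h/2)·k1); k3 = f(s_n + h/2, w_n + (h/2)·k2); k4 = f(s_n + h, w_n + h·k3); w_{n+1} = w_n + (h/6)·(k1 + 2k2 + 2k3 + k4).
s=0.000000, w=-0.500000:
  k1 = f(0.000000, -0.500000) = 2.200000
  k2 = f(0.075000, -0.335000) = 1.986910
  k3 = f(0.075000, -0.350982) = 1.993622
  k4 = f(0.150000, -0.200957) = 1.797211
  w ← -0.500000 + (0.15/6)·(k1 + 2k2 + 2k3 + k4) = -0.201043
w(0.15) ≈ -0.2010

-0.2010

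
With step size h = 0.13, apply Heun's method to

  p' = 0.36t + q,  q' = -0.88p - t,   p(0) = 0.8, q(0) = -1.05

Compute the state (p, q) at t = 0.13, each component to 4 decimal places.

Heun on (p,q): k1 = f(t_n, state_n); k2 = f(t_n + h, state_n + h·k1); state_{n+1} = state_n + (h/2)·(k1 + k2).
0.000000: (0.800000, -1.050000)
  k1 = (-1.050000, -0.704000)
  predictor → (0.663500, -1.141520)
  k2 = (-1.094720, -0.713880)
  → (0.660593, -1.142162)
(p(0.13), q(0.13)) ≈ (0.6606, -1.1422)

0.6606, -1.1422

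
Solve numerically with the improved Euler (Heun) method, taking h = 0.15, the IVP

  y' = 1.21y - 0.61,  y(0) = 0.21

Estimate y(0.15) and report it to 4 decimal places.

0.1518

Heun: k1 = f(t_n, y_n); k2 = f(t_n + h, y_n + h·k1); y_{n+1} = y_n + (h/2)·(k1 + k2).
t=0.000000, y=0.210000:
  k1 = f(0.000000, 0.210000) = -0.355900
  k2 = f(0.150000, 0.156615) = -0.420496
  y ← 0.210000 + (0.15/2)·(-0.355900 + (-0.420496)) = 0.151770
y(0.15) ≈ 0.1518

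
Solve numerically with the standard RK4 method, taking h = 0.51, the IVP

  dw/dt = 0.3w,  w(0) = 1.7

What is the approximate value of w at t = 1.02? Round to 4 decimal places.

RK4: k1 = f(t_n, w_n); k2 = f(t_n + h/2, w_n + (h/2)·k1); k3 = f(t_n + h/2, w_n + (h/2)·k2); k4 = f(t_n + h, w_n + h·k3); w_{n+1} = w_n + (h/6)·(k1 + 2k2 + 2k3 + k4).
t=0.000000, w=1.700000:
  k1 = f(0.000000, 1.700000) = 0.510000
  k2 = f(0.255000, 1.830050) = 0.549015
  k3 = f(0.255000, 1.839999) = 0.552000
  k4 = f(0.510000, 1.981520) = 0.594456
  w ← 1.700000 + (0.51/6)·(k1 + 2k2 + 2k3 + k4) = 1.981051
t=0.510000, w=1.981051:
  k1 = f(0.510000, 1.981051) = 0.594315
  k2 = f(0.765000, 2.132602) = 0.639780
  k3 = f(0.765000, 2.144195) = 0.643259
  k4 = f(1.020000, 2.309113) = 0.692734
  w ← 1.981051 + (0.51/6)·(k1 + 2k2 + 2k3 + k4) = 2.308567
w(1.02) ≈ 2.3086

2.3086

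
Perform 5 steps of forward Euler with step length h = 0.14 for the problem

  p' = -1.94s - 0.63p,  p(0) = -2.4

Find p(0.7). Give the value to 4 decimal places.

-1.8607

Euler: p_{n+1} = p_n + h·f(s_n, p_n).
s=0.000000, p=-2.400000: f=1.512000 → p ← -2.400000 + 0.14·1.512000 = -2.188320
s=0.140000, p=-2.188320: f=1.107042 → p ← -2.188320 + 0.14·1.107042 = -2.033334
s=0.280000, p=-2.033334: f=0.737801 → p ← -2.033334 + 0.14·0.737801 = -1.930042
s=0.420000, p=-1.930042: f=0.401127 → p ← -1.930042 + 0.14·0.401127 = -1.873884
s=0.560000, p=-1.873884: f=0.094147 → p ← -1.873884 + 0.14·0.094147 = -1.860704
p(0.7) ≈ -1.8607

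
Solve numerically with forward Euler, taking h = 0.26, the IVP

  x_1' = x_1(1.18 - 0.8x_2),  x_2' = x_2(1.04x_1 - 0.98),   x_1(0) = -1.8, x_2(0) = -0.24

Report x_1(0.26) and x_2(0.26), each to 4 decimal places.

Euler on (x_1,x_2): x_1_{n+1} = x_1_n + h·x_1', x_2_{n+1} = x_2_n + h·x_2'.
0.000000: (-1.800000, -0.240000); f=(-2.469600, 0.684480) → (-2.442096, -0.062035)
(x_1(0.26), x_2(0.26)) ≈ (-2.4421, -0.0620)

-2.4421, -0.0620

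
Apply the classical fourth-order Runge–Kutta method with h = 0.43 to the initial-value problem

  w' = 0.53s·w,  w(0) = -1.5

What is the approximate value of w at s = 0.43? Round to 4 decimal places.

-1.5753

RK4: k1 = f(s_n, w_n); k2 = f(s_n + h/2, w_n + (h/2)·k1); k3 = f(s_n + h/2, w_n + (h/2)·k2); k4 = f(s_n + h, w_n + h·k3); w_{n+1} = w_n + (h/6)·(k1 + 2k2 + 2k3 + k4).
s=0.000000, w=-1.500000:
  k1 = f(0.000000, -1.500000) = 0.000000
  k2 = f(0.215000, -1.500000) = -0.170925
  k3 = f(0.215000, -1.536749) = -0.175113
  k4 = f(0.430000, -1.575298) = -0.359011
  w ← -1.500000 + (0.43/6)·(k1 + 2k2 + 2k3 + k4) = -1.575328
w(0.43) ≈ -1.5753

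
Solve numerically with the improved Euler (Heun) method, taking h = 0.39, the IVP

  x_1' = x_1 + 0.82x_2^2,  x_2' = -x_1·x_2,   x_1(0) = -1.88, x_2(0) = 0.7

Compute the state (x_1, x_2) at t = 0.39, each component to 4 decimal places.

Heun on (x_1,x_2): k1 = f(t_n, state_n); k2 = f(t_n + h, state_n + h·k1); state_{n+1} = state_n + (h/2)·(k1 + k2).
0.000000: (-1.880000, 0.700000)
  k1 = (-1.478200, 1.316000)
  predictor → (-2.456498, 1.213240)
  k2 = (-1.249498, 2.980322)
  → (-2.411901, 1.537783)
(x_1(0.39), x_2(0.39)) ≈ (-2.4119, 1.5378)

-2.4119, 1.5378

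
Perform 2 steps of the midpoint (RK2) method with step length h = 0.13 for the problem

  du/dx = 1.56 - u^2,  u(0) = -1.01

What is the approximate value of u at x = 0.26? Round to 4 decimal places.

Midpoint: k1 = f(x_n, u_n); k2 = f(x_n + h/2, u_n + (h/2)·k1); u_{n+1} = u_n + h·k2.
x=0.000000, u=-1.010000:
  k1 = f(0.000000, -1.010000) = 0.539900
  k2 = f(0.065000, -0.974907) = 0.609557
  u ← -1.010000 + 0.13·0.609557 = -0.930758
x=0.130000, u=-0.930758:
  k1 = f(0.130000, -0.930758) = 0.693690
  k2 = f(0.195000, -0.885668) = 0.775593
  u ← -0.930758 + 0.13·0.775593 = -0.829930
u(0.26) ≈ -0.8299

-0.8299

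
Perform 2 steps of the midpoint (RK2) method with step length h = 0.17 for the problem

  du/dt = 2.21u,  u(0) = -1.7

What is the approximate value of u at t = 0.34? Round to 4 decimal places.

Midpoint: k1 = f(t_n, u_n); k2 = f(t_n + h/2, u_n + (h/2)·k1); u_{n+1} = u_n + h·k2.
t=0.000000, u=-1.700000:
  k1 = f(0.000000, -1.700000) = -3.757000
  k2 = f(0.085000, -2.019345) = -4.462752
  u ← -1.700000 + 0.17·(-4.462752) = -2.458668
t=0.170000, u=-2.458668:
  k1 = f(0.170000, -2.458668) = -5.433656
  k2 = f(0.255000, -2.920529) = -6.454368
  u ← -2.458668 + 0.17·(-6.454368) = -3.555911
u(0.34) ≈ -3.5559

-3.5559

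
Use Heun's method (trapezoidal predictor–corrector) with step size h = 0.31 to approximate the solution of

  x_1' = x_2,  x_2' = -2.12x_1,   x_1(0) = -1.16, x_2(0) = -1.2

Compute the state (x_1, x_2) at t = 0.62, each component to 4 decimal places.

-1.3676, 0.6459

Heun on (x_1,x_2): k1 = f(t_n, state_n); k2 = f(t_n + h, state_n + h·k1); state_{n+1} = state_n + (h/2)·(k1 + k2).
0.000000: (-1.160000, -1.200000)
  k1 = (-1.200000, 2.459200)
  predictor → (-1.532000, -0.437648)
  k2 = (-0.437648, 3.247840)
  → (-1.413835, -0.315409)
0.310000: (-1.413835, -0.315409)
  k1 = (-0.315409, 2.997331)
  predictor → (-1.511612, 0.613764)
  k2 = (0.613764, 3.204618)
  → (-1.367590, 0.645893)
(x_1(0.62), x_2(0.62)) ≈ (-1.3676, 0.6459)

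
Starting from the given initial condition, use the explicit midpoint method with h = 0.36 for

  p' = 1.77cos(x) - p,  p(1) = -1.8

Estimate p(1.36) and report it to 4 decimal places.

-1.0879

Midpoint: k1 = f(x_n, p_n); k2 = f(x_n + h/2, p_n + (h/2)·k1); p_{n+1} = p_n + h·k2.
x=1.000000, p=-1.800000:
  k1 = f(1.000000, -1.800000) = 2.756335
  k2 = f(1.180000, -1.303860) = 1.978097
  p ← -1.800000 + 0.36·1.978097 = -1.087885
p(1.36) ≈ -1.0879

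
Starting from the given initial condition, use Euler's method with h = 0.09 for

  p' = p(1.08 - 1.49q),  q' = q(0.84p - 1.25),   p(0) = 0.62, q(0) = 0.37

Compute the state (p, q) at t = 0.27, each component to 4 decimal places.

Euler on (p,q): p_{n+1} = p_n + h·p', q_{n+1} = q_n + h·q'.
0.000000: (0.620000, 0.370000); f=(0.327794, -0.269804) → (0.649501, 0.345718)
0.090000: (0.649501, 0.345718); f=(0.366891, -0.243530) → (0.682522, 0.323800)
0.180000: (0.682522, 0.323800); f=(0.407833, -0.219110) → (0.719227, 0.304080)
(p(0.27), q(0.27)) ≈ (0.7192, 0.3041)

0.7192, 0.3041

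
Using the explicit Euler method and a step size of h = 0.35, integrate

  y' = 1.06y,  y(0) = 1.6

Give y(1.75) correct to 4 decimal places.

7.7501

Euler: y_{n+1} = y_n + h·f(s_n, y_n).
s=0.000000, y=1.600000: f=1.696000 → y ← 1.600000 + 0.35·1.696000 = 2.193600
s=0.350000, y=2.193600: f=2.325216 → y ← 2.193600 + 0.35·2.325216 = 3.007426
s=0.700000, y=3.007426: f=3.187871 → y ← 3.007426 + 0.35·3.187871 = 4.123180
s=1.050000, y=4.123180: f=4.370571 → y ← 4.123180 + 0.35·4.370571 = 5.652880
s=1.400000, y=5.652880: f=5.992053 → y ← 5.652880 + 0.35·5.992053 = 7.750099
y(1.75) ≈ 7.7501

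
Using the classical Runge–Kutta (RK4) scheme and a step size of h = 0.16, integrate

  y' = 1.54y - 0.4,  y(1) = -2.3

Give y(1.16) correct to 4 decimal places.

-3.0152

RK4: k1 = f(s_n, y_n); k2 = f(s_n + h/2, y_n + (h/2)·k1); k3 = f(s_n + h/2, y_n + (h/2)·k2); k4 = f(s_n + h, y_n + h·k3); y_{n+1} = y_n + (h/6)·(k1 + 2k2 + 2k3 + k4).
s=1.000000, y=-2.300000:
  k1 = f(1.000000, -2.300000) = -3.942000
  k2 = f(1.080000, -2.615360) = -4.427654
  k3 = f(1.080000, -2.654212) = -4.487487
  k4 = f(1.160000, -3.017998) = -5.047717
  y ← -2.300000 + (0.16/6)·(k1 + 2k2 + 2k3 + k4) = -3.015200
y(1.16) ≈ -3.0152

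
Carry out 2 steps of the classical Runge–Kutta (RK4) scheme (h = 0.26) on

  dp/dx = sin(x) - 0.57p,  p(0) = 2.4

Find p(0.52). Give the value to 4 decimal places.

1.9043

RK4: k1 = f(x_n, p_n); k2 = f(x_n + h/2, p_n + (h/2)·k1); k3 = f(x_n + h/2, p_n + (h/2)·k2); k4 = f(x_n + h, p_n + h·k3); p_{n+1} = p_n + (h/6)·(k1 + 2k2 + 2k3 + k4).
x=0.000000, p=2.400000:
  k1 = f(0.000000, 2.400000) = -1.368000
  k2 = f(0.130000, 2.222160) = -1.136997
  k3 = f(0.130000, 2.252190) = -1.154114
  k4 = f(0.260000, 2.099930) = -0.939880
  p ← 2.400000 + (0.26/6)·(k1 + 2k2 + 2k3 + k4) = 2.101429
x=0.260000, p=2.101429:
  k1 = f(0.260000, 2.101429) = -0.940734
  k2 = f(0.390000, 1.979133) = -0.747918
  k3 = f(0.390000, 2.004200) = -0.762205
  k4 = f(0.520000, 1.903255) = -0.587975
  p ← 2.101429 + (0.26/6)·(k1 + 2k2 + 2k3 + k4) = 1.904307
p(0.52) ≈ 1.9043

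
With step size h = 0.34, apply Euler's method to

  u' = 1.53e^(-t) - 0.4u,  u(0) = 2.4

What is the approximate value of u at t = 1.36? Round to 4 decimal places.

2.3646

Euler: u_{n+1} = u_n + h·f(t_n, u_n).
t=0.000000, u=2.400000: f=0.570000 → u ← 2.400000 + 0.34·0.570000 = 2.593800
t=0.340000, u=2.593800: f=0.051489 → u ← 2.593800 + 0.34·0.051489 = 2.611306
t=0.680000, u=2.611306: f=-0.269398 → u ← 2.611306 + 0.34·(-0.269398) = 2.519711
t=1.020000, u=2.519711: f=-0.456174 → u ← 2.519711 + 0.34·(-0.456174) = 2.364611
u(1.36) ≈ 2.3646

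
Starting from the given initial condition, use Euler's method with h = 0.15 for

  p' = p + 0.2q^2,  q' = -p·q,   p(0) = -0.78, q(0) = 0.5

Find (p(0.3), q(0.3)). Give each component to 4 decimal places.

Euler on (p,q): p_{n+1} = p_n + h·p', q_{n+1} = q_n + h·q'.
0.000000: (-0.780000, 0.500000); f=(-0.730000, 0.390000) → (-0.889500, 0.558500)
0.150000: (-0.889500, 0.558500); f=(-0.827116, 0.496786) → (-1.013567, 0.633018)
(p(0.3), q(0.3)) ≈ (-1.0136, 0.6330)

-1.0136, 0.6330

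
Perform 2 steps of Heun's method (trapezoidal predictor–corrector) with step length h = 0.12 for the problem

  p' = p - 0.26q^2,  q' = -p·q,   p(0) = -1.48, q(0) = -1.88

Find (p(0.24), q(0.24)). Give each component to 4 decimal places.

Heun on (p,q): k1 = f(t_n, state_n); k2 = f(t_n + h, state_n + h·k1); state_{n+1} = state_n + (h/2)·(k1 + k2).
0.000000: (-1.480000, -1.880000)
  k1 = (-2.398944, -2.782400)
  predictor → (-1.767873, -2.213888)
  k2 = (-3.042211, -3.913873)
  → (-1.806469, -2.281776)
0.120000: (-1.806469, -2.281776)
  k1 = (-3.160160, -4.121959)
  predictor → (-2.185689, -2.776411)
  k2 = (-4.189888, -6.068371)
  → (-2.247472, -2.893196)
(p(0.24), q(0.24)) ≈ (-2.2475, -2.8932)

-2.2475, -2.8932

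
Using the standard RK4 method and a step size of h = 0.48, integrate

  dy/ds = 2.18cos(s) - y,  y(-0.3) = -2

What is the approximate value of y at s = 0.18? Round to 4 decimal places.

-0.4159

RK4: k1 = f(s_n, y_n); k2 = f(s_n + h/2, y_n + (h/2)·k1); k3 = f(s_n + h/2, y_n + (h/2)·k2); k4 = f(s_n + h, y_n + h·k3); y_{n+1} = y_n + (h/6)·(k1 + 2k2 + 2k3 + k4).
s=-0.300000, y=-2.000000:
  k1 = f(-0.300000, -2.000000) = 4.082634
  k2 = f(-0.060000, -1.020168) = 3.196245
  k3 = f(-0.060000, -1.232901) = 3.408978
  k4 = f(0.180000, -0.363690) = 2.508470
  y ← -2.000000 + (0.48/6)·(k1 + 2k2 + 2k3 + k4) = -0.415876
y(0.18) ≈ -0.4159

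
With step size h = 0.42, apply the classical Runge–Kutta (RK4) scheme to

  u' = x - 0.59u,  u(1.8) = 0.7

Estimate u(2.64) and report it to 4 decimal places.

RK4: k1 = f(x_n, u_n); k2 = f(x_n + h/2, u_n + (h/2)·k1); k3 = f(x_n + h/2, u_n + (h/2)·k2); k4 = f(x_n + h, u_n + h·k3); u_{n+1} = u_n + (h/6)·(k1 + 2k2 + 2k3 + k4).
x=1.800000, u=0.700000:
  k1 = f(1.800000, 0.700000) = 1.387000
  k2 = f(2.010000, 0.991270) = 1.425151
  k3 = f(2.010000, 0.999282) = 1.420424
  k4 = f(2.220000, 1.296578) = 1.455019
  u ← 0.700000 + (0.42/6)·(k1 + 2k2 + 2k3 + k4) = 1.297322
x=2.220000, u=1.297322:
  k1 = f(2.220000, 1.297322) = 1.454580
  k2 = f(2.430000, 1.602784) = 1.484358
  k3 = f(2.430000, 1.609037) = 1.480668
  k4 = f(2.640000, 1.919202) = 1.507671
  u ← 1.297322 + (0.42/6)·(k1 + 2k2 + 2k3 + k4) = 1.919783
u(2.64) ≈ 1.9198

1.9198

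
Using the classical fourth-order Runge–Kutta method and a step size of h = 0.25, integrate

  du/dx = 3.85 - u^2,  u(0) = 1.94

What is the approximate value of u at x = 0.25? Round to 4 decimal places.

RK4: k1 = f(x_n, u_n); k2 = f(x_n + h/2, u_n + (h/2)·k1); k3 = f(x_n + h/2, u_n + (h/2)·k2); k4 = f(x_n + h, u_n + h·k3); u_{n+1} = u_n + (h/6)·(k1 + 2k2 + 2k3 + k4).
x=0.000000, u=1.940000:
  k1 = f(0.000000, 1.940000) = 0.086400
  k2 = f(0.125000, 1.950800) = 0.044379
  k3 = f(0.125000, 1.945547) = 0.064845
  k4 = f(0.250000, 1.956211) = 0.023237
  u ← 1.940000 + (0.25/6)·(k1 + 2k2 + 2k3 + k4) = 1.953670
u(0.25) ≈ 1.9537

1.9537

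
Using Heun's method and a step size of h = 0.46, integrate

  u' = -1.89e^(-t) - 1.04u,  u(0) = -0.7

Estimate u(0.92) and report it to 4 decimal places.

-0.9183

Heun: k1 = f(t_n, u_n); k2 = f(t_n + h, u_n + h·k1); u_{n+1} = u_n + (h/2)·(k1 + k2).
t=0.000000, u=-0.700000:
  k1 = f(0.000000, -0.700000) = -1.162000
  k2 = f(0.460000, -1.234520) = 0.090775
  u ← -0.700000 + (0.46/2)·(-1.162000 + 0.090775) = -0.946382
t=0.460000, u=-0.946382:
  k1 = f(0.460000, -0.946382) = -0.208889
  k2 = f(0.920000, -1.042471) = 0.330969
  u ← -0.946382 + (0.46/2)·(-0.208889 + 0.330969) = -0.918304
u(0.92) ≈ -0.9183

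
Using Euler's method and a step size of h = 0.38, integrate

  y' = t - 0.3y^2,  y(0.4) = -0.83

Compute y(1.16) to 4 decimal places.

Euler: y_{n+1} = y_n + h·f(t_n, y_n).
t=0.400000, y=-0.830000: f=0.193330 → y ← -0.830000 + 0.38·0.193330 = -0.756535
t=0.780000, y=-0.756535: f=0.608297 → y ← -0.756535 + 0.38·0.608297 = -0.525382
y(1.16) ≈ -0.5254

-0.5254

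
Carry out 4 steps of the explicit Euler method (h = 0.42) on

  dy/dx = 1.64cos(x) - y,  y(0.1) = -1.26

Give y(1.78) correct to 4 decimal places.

0.5720

Euler: y_{n+1} = y_n + h·f(x_n, y_n).
x=0.100000, y=-1.260000: f=2.891807 → y ← -1.260000 + 0.42·2.891807 = -0.045441
x=0.520000, y=-0.045441: f=1.468665 → y ← -0.045441 + 0.42·1.468665 = 0.571398
x=0.940000, y=0.571398: f=0.395854 → y ← 0.571398 + 0.42·0.395854 = 0.737657
x=1.360000, y=0.737657: f=-0.394505 → y ← 0.737657 + 0.42·(-0.394505) = 0.571965
y(1.78) ≈ 0.5720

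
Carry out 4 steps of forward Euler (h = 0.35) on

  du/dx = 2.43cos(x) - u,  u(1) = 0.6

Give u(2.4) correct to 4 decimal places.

Euler: u_{n+1} = u_n + h·f(x_n, u_n).
x=1.000000, u=0.600000: f=0.712935 → u ← 0.600000 + 0.35·0.712935 = 0.849527
x=1.350000, u=0.849527: f=-0.317341 → u ← 0.849527 + 0.35·(-0.317341) = 0.738458
x=1.700000, u=0.738458: f=-1.051550 → u ← 0.738458 + 0.35·(-1.051550) = 0.370415
x=2.050000, u=0.370415: f=-1.490822 → u ← 0.370415 + 0.35·(-1.490822) = -0.151372
u(2.4) ≈ -0.1514

-0.1514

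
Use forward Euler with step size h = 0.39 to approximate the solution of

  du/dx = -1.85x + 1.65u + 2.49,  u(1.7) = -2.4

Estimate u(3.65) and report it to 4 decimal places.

Euler: u_{n+1} = u_n + h·f(x_n, u_n).
x=1.700000, u=-2.400000: f=-4.615000 → u ← -2.400000 + 0.39·(-4.615000) = -4.199850
x=2.090000, u=-4.199850: f=-8.306252 → u ← -4.199850 + 0.39·(-8.306252) = -7.439288
x=2.480000, u=-7.439288: f=-14.372826 → u ← -7.439288 + 0.39·(-14.372826) = -13.044691
x=2.870000, u=-13.044691: f=-24.343240 → u ← -13.044691 + 0.39·(-24.343240) = -22.538554
x=3.260000, u=-22.538554: f=-40.729614 → u ← -22.538554 + 0.39·(-40.729614) = -38.423104
u(3.65) ≈ -38.4231

-38.4231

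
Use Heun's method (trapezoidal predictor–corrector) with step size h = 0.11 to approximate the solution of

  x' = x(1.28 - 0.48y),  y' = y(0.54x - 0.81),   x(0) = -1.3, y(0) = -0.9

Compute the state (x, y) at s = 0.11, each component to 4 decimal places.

-1.5618, -0.7573

Heun on (x,y): k1 = f(s_n, state_n); k2 = f(s_n + h, state_n + h·k1); state_{n+1} = state_n + (h/2)·(k1 + k2).
0.000000: (-1.300000, -0.900000)
  k1 = (-2.225600, 1.360800)
  predictor → (-1.544816, -0.750312)
  k2 = (-2.533730, 1.233663)
  → (-1.561763, -0.757305)
(x(0.11), y(0.11)) ≈ (-1.5618, -0.7573)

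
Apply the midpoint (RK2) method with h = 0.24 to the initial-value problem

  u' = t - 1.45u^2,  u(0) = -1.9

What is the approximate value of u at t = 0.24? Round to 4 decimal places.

-4.0954

Midpoint: k1 = f(t_n, u_n); k2 = f(t_n + h/2, u_n + (h/2)·k1); u_{n+1} = u_n + h·k2.
t=0.000000, u=-1.900000:
  k1 = f(0.000000, -1.900000) = -5.234500
  k2 = f(0.120000, -2.528140) = -9.147663
  u ← -1.900000 + 0.24·(-9.147663) = -4.095439
u(0.24) ≈ -4.0954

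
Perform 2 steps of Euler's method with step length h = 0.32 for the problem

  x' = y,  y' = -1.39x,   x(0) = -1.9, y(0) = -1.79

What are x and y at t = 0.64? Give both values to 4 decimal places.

Euler on (x,y): x_{n+1} = x_n + h·x', y_{n+1} = y_n + h·y'.
0.000000: (-1.900000, -1.790000); f=(-1.790000, 2.641000) → (-2.472800, -0.944880)
0.320000: (-2.472800, -0.944880); f=(-0.944880, 3.437192) → (-2.775162, 0.155021)
(x(0.64), y(0.64)) ≈ (-2.7752, 0.1550)

-2.7752, 0.1550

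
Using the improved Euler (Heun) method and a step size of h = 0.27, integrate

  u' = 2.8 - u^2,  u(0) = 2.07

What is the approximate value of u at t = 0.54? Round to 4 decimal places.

1.7728

Heun: k1 = f(t_n, u_n); k2 = f(t_n + h, u_n + h·k1); u_{n+1} = u_n + (h/2)·(k1 + k2).
t=0.000000, u=2.070000:
  k1 = f(0.000000, 2.070000) = -1.484900
  k2 = f(0.270000, 1.669077) = 0.014182
  u ← 2.070000 + (0.27/2)·(-1.484900 + 0.014182) = 1.871453
t=0.270000, u=1.871453:
  k1 = f(0.270000, 1.871453) = -0.702337
  k2 = f(0.540000, 1.681822) = -0.028526
  u ← 1.871453 + (0.27/2)·(-0.702337 + (-0.028526)) = 1.772787
u(0.54) ≈ 1.7728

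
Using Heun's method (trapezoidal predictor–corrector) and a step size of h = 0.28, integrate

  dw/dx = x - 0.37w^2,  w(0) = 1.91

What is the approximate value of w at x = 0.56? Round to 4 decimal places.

1.5099

Heun: k1 = f(x_n, w_n); k2 = f(x_n + h, w_n + h·k1); w_{n+1} = w_n + (h/2)·(k1 + k2).
x=0.000000, w=1.910000:
  k1 = f(0.000000, 1.910000) = -1.349797
  k2 = f(0.280000, 1.532057) = -0.588463
  w ← 1.910000 + (0.28/2)·(-1.349797 + (-0.588463)) = 1.638644
x=0.280000, w=1.638644:
  k1 = f(0.280000, 1.638644) = -0.713506
  k2 = f(0.560000, 1.438862) = -0.206020
  w ← 1.638644 + (0.28/2)·(-0.713506 + (-0.206020)) = 1.509910
w(0.56) ≈ 1.5099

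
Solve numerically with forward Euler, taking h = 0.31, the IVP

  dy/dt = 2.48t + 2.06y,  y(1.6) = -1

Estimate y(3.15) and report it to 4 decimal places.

Euler: y_{n+1} = y_n + h·f(t_n, y_n).
t=1.600000, y=-1.000000: f=1.908000 → y ← -1.000000 + 0.31·1.908000 = -0.408520
t=1.910000, y=-0.408520: f=3.895249 → y ← -0.408520 + 0.31·3.895249 = 0.799007
t=2.220000, y=0.799007: f=7.151555 → y ← 0.799007 + 0.31·7.151555 = 3.015989
t=2.530000, y=3.015989: f=12.487338 → y ← 3.015989 + 0.31·12.487338 = 6.887064
t=2.840000, y=6.887064: f=21.230551 → y ← 6.887064 + 0.31·21.230551 = 13.468535
y(3.15) ≈ 13.4685

13.4685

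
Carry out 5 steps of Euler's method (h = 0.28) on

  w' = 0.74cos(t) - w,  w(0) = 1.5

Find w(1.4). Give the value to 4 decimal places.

0.7011

Euler: w_{n+1} = w_n + h·f(t_n, w_n).
t=0.000000, w=1.500000: f=-0.760000 → w ← 1.500000 + 0.28·(-0.760000) = 1.287200
t=0.280000, w=1.287200: f=-0.576019 → w ← 1.287200 + 0.28·(-0.576019) = 1.125915
t=0.560000, w=1.125915: f=-0.498946 → w ← 1.125915 + 0.28·(-0.498946) = 0.986210
t=0.840000, w=0.986210: f=-0.492287 → w ← 0.986210 + 0.28·(-0.492287) = 0.848369
t=1.120000, w=0.848369: f=-0.525964 → w ← 0.848369 + 0.28·(-0.525964) = 0.701099
w(1.4) ≈ 0.7011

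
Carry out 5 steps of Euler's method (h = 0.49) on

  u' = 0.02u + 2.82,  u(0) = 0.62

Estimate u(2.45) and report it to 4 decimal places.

Euler: u_{n+1} = u_n + h·f(t_n, u_n).
t=0.000000, u=0.620000: f=2.832400 → u ← 0.620000 + 0.49·2.832400 = 2.007876
t=0.490000, u=2.007876: f=2.860158 → u ← 2.007876 + 0.49·2.860158 = 3.409353
t=0.980000, u=3.409353: f=2.888187 → u ← 3.409353 + 0.49·2.888187 = 4.824565
t=1.470000, u=4.824565: f=2.916491 → u ← 4.824565 + 0.49·2.916491 = 6.253646
t=1.960000, u=6.253646: f=2.945073 → u ← 6.253646 + 0.49·2.945073 = 7.696731
u(2.45) ≈ 7.6967

7.6967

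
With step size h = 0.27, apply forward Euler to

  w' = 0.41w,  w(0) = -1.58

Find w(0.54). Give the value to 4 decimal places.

-1.9492

Euler: w_{n+1} = w_n + h·f(x_n, w_n).
x=0.000000, w=-1.580000: f=-0.647800 → w ← -1.580000 + 0.27·(-0.647800) = -1.754906
x=0.270000, w=-1.754906: f=-0.719511 → w ← -1.754906 + 0.27·(-0.719511) = -1.949174
w(0.54) ≈ -1.9492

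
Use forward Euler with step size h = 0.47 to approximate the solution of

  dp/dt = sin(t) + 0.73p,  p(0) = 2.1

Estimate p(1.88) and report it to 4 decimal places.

Euler: p_{n+1} = p_n + h·f(t_n, p_n).
t=0.000000, p=2.100000: f=1.533000 → p ← 2.100000 + 0.47·1.533000 = 2.820510
t=0.470000, p=2.820510: f=2.511859 → p ← 2.820510 + 0.47·2.511859 = 4.001084
t=0.940000, p=4.001084: f=3.728349 → p ← 4.001084 + 0.47·3.728349 = 5.753408
t=1.410000, p=5.753408: f=5.187088 → p ← 5.753408 + 0.47·5.187088 = 8.191339
p(1.88) ≈ 8.1913

8.1913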